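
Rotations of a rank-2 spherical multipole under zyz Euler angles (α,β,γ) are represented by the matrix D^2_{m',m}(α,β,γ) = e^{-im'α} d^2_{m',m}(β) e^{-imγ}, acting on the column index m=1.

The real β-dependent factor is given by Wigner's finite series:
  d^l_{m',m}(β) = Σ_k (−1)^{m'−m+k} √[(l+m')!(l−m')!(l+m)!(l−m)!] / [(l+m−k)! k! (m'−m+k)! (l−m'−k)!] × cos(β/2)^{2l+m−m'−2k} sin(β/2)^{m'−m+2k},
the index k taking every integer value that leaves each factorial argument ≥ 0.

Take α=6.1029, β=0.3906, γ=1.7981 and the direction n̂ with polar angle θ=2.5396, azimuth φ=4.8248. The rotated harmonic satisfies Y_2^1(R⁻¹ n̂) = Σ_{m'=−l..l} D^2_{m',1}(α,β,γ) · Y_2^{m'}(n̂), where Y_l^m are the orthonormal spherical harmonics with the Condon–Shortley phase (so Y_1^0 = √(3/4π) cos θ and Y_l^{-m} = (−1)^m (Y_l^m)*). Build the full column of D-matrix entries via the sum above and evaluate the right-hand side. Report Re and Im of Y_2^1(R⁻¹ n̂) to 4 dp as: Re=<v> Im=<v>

Re=-0.3423 Im=-0.1788

Need the full column D^2_{m',1} for m'=−2..2 at α=6.1029, β=0.3906, γ=1.7981.
cos(β/2)=0.980989, sin(β/2)=0.194061
d^2_{-2,1}: single k=3 term ⇒ +0.014339;  D = -0.007952-0.011931i
d^2_{-1,1}: k∈[2..3] ⇒ +0.108724 -0.001418 = +0.107306;  D = -0.042536-0.098515i
d^2_{0,1}: k∈[1..2] ⇒ +0.448752 -0.017561 = +0.431191;  D = -0.097169-0.420100i
d^2_{1,1}: k∈[0..1] ⇒ +0.926099 -0.108724 = +0.817375;  D = -0.038417-0.816472i
d^2_{2,1}: single k=0 term ⇒ -0.366405;  D = -0.048685+0.363156i
Y_2^{m'}(θ=2.5396,φ=4.8248) and Σ D·Y over m':
  (-0.0080-0.0119i)·(-0.1208+0.0276i)  (-0.0425-0.0985i)·(-0.0404-0.3583i)  (-0.0972-0.4201i)·(+0.3274+0.0000i)  (-0.0384-0.8165i)·(+0.0404-0.3583i)  (-0.0487+0.3632i)·(-0.1208-0.0276i)
Y_2^1(R⁻¹ n̂) = -0.342288-0.178846i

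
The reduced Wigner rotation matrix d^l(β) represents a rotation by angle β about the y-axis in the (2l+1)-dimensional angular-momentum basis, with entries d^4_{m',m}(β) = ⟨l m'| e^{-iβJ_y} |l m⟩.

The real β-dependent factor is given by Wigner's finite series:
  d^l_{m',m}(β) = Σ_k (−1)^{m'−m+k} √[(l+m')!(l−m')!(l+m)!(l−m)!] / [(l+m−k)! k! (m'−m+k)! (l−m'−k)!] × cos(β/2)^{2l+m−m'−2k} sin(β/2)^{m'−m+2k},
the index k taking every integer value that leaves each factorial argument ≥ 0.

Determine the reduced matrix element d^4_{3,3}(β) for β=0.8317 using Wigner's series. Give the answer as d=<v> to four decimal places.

d=-0.1790

d^4_{3,3}(β=0.8317) via Wigner's sum:
c=cos(0.8317/2)=0.914773, s=sin(0.8317/2)=0.403968; N=√[5040·1·5040·1]=5040.000000
Admissible k: 0..1 (factorial args all ≥0)
  k=0: (−1)^0·5040.0000/(5040)·0.9148^8·0.4040^0 = +0.490352
  k=1: (−1)^1·5040.0000/(720)·0.9148^6·0.4040^2 = -0.669379
d^4_{3,3}(0.8317) = +0.490352 -0.669379 = -0.179027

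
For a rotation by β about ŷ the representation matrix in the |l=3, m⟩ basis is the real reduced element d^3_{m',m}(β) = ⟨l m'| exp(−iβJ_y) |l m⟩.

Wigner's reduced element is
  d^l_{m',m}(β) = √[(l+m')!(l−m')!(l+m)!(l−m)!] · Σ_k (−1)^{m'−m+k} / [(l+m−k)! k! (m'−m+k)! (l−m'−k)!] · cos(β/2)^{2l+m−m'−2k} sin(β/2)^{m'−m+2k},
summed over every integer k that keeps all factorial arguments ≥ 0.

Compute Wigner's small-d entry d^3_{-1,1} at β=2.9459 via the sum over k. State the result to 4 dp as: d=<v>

d=0.8973

d^3_{-1,1}(β=2.9459) via Wigner's sum:
Half-angle: c=0.097690, s=0.995217. N=√(2·24·24·2)=48.000000
k: max(0,(1)−(-1))=2 … min(3+(1),3−(-1))=4
  k=2: (−1)^0·48.0000/(8)·0.0977^4·0.9952^2 = +0.000541
  k=3: (−1)^1·48.0000/(6)·0.0977^2·0.9952^4 = -0.074897
  k=4: (−1)^2·48.0000/(48)·0.0977^0·0.9952^6 = +0.971642
d^3_{-1,1}(2.9459) = +0.000541 -0.074897 +0.971642 = +0.897287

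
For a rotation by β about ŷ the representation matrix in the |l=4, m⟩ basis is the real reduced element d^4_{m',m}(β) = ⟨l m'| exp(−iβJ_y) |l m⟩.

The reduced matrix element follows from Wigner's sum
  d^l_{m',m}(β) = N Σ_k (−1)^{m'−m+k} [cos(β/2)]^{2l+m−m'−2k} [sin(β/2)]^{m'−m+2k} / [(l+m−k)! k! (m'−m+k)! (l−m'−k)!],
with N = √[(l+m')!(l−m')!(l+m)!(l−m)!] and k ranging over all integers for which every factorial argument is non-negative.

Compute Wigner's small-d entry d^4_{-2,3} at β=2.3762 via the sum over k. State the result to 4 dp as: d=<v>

d^4_{-2,3}(β=2.3762) via Wigner's sum:
Half-angle: c=0.373423, s=0.927661. N=√(2·720·5040·1)=2693.993318
Admissible k: 5..6 (factorial args all ≥0)
  k=5: (−1)^0·2693.9933/(240)·0.3734^3·0.9277^5 = +0.401546
  k=6: (−1)^1·2693.9933/(720)·0.3734^1·0.9277^7 = -0.826020
d^4_{-2,3}(2.3762) = +0.401546 -0.826020 = -0.424474

d=-0.4245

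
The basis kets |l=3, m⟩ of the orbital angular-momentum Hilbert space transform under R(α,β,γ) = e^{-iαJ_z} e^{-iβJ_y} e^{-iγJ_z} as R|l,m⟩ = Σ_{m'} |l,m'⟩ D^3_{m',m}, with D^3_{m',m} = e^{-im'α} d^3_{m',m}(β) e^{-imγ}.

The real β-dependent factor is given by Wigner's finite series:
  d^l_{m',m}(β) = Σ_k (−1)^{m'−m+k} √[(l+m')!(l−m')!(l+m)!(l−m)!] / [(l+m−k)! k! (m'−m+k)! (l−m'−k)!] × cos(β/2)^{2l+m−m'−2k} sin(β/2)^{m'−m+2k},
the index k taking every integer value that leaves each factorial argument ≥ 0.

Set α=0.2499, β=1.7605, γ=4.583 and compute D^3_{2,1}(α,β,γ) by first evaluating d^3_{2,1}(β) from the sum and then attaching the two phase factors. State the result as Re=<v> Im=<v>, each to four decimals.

Re=0.1785 Im=0.4597

First d^3_{2,1}(β=1.7605), then the phase factors e^{-i(2)α} and e^{-i(1)γ}:
With c≡cos(β/2)=0.636958 and s≡sin(β/2)=0.770898, N=[120·1·24·2]^{1/2}=75.894664
k∈{0,1} keeps every argument non-negative
  k=0: (−1)^1·75.8947/(24)·0.6370^5·0.7709^1 = -0.255595
  k=1: (−1)^2·75.8947/(12)·0.6370^3·0.7709^3 = +0.748780
d^3_{2,1}(1.7605) = -0.255595 +0.748780 = +0.493185
Phases: e^{-i·(2)·0.2499}=+0.877678-0.479250i, e^{-i·(1)·4.583}=-0.129028+0.991641i ⇒ D=+0.178532+0.459737i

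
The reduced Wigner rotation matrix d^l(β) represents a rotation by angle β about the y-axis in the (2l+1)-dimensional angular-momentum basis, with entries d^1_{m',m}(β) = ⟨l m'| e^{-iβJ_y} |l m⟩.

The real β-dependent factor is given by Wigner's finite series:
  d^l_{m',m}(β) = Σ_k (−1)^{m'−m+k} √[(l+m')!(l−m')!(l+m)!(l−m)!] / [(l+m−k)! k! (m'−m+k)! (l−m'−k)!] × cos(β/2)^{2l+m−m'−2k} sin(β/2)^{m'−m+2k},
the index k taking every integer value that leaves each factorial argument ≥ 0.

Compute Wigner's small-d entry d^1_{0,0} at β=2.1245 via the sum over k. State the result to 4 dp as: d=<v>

d=-0.5258

d^1_{0,0}(β=2.1245) via Wigner's sum:
With c≡cos(β/2)=0.486908 and s≡sin(β/2)=0.873453, N=[1·1·1·1]^{1/2}=1.000000
The bounds max(0,m−m')=0 and min(l+m,l−m')=1 give 2 terms
  k=0: (−1)^0·1.0000/(1)·0.4869^2·0.8735^0 = +0.237079
  k=1: (−1)^1·1.0000/(1)·0.4869^0·0.8735^2 = -0.762921
d^1_{0,0}(2.1245) = +0.237079 -0.762921 = -0.525841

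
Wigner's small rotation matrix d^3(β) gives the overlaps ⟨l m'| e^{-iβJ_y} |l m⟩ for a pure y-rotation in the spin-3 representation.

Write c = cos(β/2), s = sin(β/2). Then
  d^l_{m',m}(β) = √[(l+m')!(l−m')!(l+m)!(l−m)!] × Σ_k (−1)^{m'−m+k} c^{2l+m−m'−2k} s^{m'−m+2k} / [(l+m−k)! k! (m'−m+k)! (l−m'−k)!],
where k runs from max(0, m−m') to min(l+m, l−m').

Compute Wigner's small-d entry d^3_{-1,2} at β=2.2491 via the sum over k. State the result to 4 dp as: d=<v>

d^3_{-1,2}(β=2.2491) via Wigner's sum:
Half-angle: c=0.431582, s=0.902073. N=√(2·24·120·1)=75.894664
k: max(0,(2)−(-1))=3 … min(3+(2),3−(-1))=4
  k=3: (−1)^0·75.8947/(12)·0.4316^3·0.9021^3 = +0.373205
  k=4: (−1)^1·75.8947/(24)·0.4316^1·0.9021^5 = -0.815217
d^3_{-1,2}(2.2491) = +0.373205 -0.815217 = -0.442013

d=-0.4420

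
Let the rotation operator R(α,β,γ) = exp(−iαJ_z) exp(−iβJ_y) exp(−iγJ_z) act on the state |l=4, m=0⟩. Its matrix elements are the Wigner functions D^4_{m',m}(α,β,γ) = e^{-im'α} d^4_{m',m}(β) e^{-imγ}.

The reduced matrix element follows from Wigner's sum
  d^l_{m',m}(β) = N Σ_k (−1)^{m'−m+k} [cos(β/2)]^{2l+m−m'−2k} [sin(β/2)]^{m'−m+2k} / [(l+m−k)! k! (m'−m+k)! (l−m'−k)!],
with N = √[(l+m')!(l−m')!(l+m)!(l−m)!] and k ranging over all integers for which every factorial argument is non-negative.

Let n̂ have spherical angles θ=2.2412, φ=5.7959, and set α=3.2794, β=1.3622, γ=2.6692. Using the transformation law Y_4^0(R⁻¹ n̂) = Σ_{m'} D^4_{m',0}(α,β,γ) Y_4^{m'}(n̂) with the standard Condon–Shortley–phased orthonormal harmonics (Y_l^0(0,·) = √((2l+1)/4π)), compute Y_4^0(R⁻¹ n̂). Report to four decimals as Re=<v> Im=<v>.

Need the full column D^4_{m',0} for m'=−4..4 at α=3.2794, β=1.3622, γ=2.6692.
cos(β/2)=0.776881, sin(β/2)=0.629648
d^4_{-4,0}: single k=4 term ⇒ +0.479024;  D = +0.408072+0.250882i
d^4_{-3,0}: k∈[3..4] ⇒ +0.835851 -0.549055 = +0.286796;  D = -0.262634-0.115219i
d^4_{-2,0}: k∈[2..4] ⇒ +0.826880 -1.448433 +0.356793 = -0.264759;  D = -0.254767-0.072051i
d^4_{-1,0}: k∈[1..4] ⇒ +0.480942 -1.895531 +1.245140 -0.136318 = -0.305768;  D = +0.302869+0.042004i
d^4_{0,0}: k∈[0..4] ⇒ +0.132689 -1.394573 +2.061156 -0.601749 +0.024705 = +0.222228;  D = +0.222228+0.000000i
d^4_{1,0}: k∈[0..3] ⇒ -0.480942 +1.895531 -1.245140 +0.136318 = +0.305768;  D = -0.302869+0.042004i
d^4_{2,0}: k∈[0..2] ⇒ +0.826880 -1.448433 +0.356793 = -0.264759;  D = -0.254767+0.072051i
d^4_{3,0}: k∈[0..1] ⇒ -0.835851 +0.549055 = -0.286796;  D = +0.262634-0.115219i
d^4_{4,0}: single k=0 term ⇒ +0.479024;  D = +0.408072-0.250882i
Y_4^{m'}(θ=2.2412,φ=5.7959) and Σ D·Y over m':
  (+0.4081+0.2509i)·(-0.0616+0.1550i)  (-0.2626-0.1152i)·(-0.0407-0.3719i)  (-0.2548-0.0721i)·(+0.1963+0.2893i)  (+0.3029+0.0420i)·(+0.0606+0.0321i)  (+0.2222+0.0000i)·(-0.3560+0.0000i)  (-0.3029+0.0420i)·(-0.0606+0.0321i)  (-0.2548+0.0721i)·(+0.1963-0.2893i)  (+0.2626-0.1152i)·(+0.0407-0.3719i)  (+0.4081-0.2509i)·(-0.0616-0.1550i)
Y_4^0(R⁻¹ n̂) = -0.295844+0.000000i

Re=-0.2958 Im=0.0000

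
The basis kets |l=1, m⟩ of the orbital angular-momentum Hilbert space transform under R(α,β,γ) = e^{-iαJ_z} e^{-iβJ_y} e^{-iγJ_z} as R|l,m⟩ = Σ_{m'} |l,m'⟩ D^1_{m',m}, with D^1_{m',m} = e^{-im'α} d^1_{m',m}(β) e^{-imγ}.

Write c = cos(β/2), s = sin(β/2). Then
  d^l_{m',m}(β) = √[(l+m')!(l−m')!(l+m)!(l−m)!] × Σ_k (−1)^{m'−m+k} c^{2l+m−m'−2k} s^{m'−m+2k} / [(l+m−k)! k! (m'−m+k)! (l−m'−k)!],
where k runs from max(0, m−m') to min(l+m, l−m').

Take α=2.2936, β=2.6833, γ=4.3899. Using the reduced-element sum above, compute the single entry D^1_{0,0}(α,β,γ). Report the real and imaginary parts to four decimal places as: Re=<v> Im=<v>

Re=-0.8968 Im=0.0000

Split into d^1_{0,0}(β=2.6833) × two z-phases.
c=cos(2.6833/2)=0.227146, s=sin(2.6833/2)=0.973861; N=√[1·1·1·1]=1.000000
k∈{0,1} keeps every argument non-negative
  k=0: (−1)^0·1.0000/(1)·0.2271^2·0.9739^0 = +0.051595
  k=1: (−1)^1·1.0000/(1)·0.2271^0·0.9739^2 = -0.948405
d^1_{0,0}(2.6833) = +0.051595 -0.948405 = -0.896809
D = (+1.000000+0.000000i)·(-0.896809)·(+1.000000+0.000000i) = -0.896809+0.000000i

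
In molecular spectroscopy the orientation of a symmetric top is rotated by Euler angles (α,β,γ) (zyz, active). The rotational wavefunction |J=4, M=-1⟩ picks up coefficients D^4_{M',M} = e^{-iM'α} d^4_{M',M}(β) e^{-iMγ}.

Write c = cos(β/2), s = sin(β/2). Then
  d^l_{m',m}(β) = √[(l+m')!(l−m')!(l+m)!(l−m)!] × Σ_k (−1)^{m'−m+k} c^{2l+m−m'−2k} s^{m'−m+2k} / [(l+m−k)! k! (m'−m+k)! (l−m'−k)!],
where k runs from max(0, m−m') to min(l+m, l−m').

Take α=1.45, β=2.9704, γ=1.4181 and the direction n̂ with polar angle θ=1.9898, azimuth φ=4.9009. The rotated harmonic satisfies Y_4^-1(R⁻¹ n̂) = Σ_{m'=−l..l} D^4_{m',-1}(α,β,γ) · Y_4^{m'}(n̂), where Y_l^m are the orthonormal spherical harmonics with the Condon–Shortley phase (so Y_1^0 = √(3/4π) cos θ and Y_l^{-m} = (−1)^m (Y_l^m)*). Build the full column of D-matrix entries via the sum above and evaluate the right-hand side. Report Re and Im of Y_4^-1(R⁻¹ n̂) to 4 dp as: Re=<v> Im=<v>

Re=0.0409 Im=-0.2924

Need the full column D^4_{m',-1} for m'=−4..4 at α=1.45, β=2.9704, γ=1.4181.
cos(β/2)=0.085492, sin(β/2)=0.996339
d^4_{-4,-1}: single k=3 term ⇒ +0.000034;  D = +0.000020+0.000027i
d^4_{-3,-1}: k∈[2..3] ⇒ +0.000003 -0.000696 = -0.000693;  D = -0.000603+0.000342i
d^4_{-2,-1}: k∈[1..3] ⇒ +0.000000 -0.000096 +0.008676 = +0.008580;  D = -0.003296-0.007922i
d^4_{-1,-1}: k∈[0..3] ⇒ +0.000000 -0.000006 +0.001579 -0.071498 = -0.069924;  D = +0.067325-0.018886i
d^4_{0,-1}: k∈[0..3] ⇒ -0.000000 +0.000121 -0.016462 +0.372640 = +0.356299;  D = +0.054194+0.352153i
d^4_{1,-1}: k∈[0..3] ⇒ +0.000004 -0.001579 +0.107246 -0.971084 = -0.865412;  D = -0.864972+0.027602i
d^4_{2,-1}: k∈[0..2] ⇒ -0.000064 +0.013014 -0.353517 = -0.340567;  D = -0.030235+0.339222i
d^4_{3,-1}: k∈[0..1] ⇒ +0.000696 -0.056750 = -0.056053;  D = +0.054825+0.011668i
d^4_{4,-1}: single k=0 term ⇒ -0.004591;  D = +0.001490-0.004343i
Y_4^{m'}(θ=1.9898,φ=4.9009) and Σ D·Y over m':
  (+0.0000+0.0000i)·(+0.2246-0.2110i)  (-0.0006+0.0003i)·(+0.2080+0.3277i)  (-0.0033-0.0079i)·(-0.0412+0.0163i)  (+0.0673-0.0189i)·(+0.0607+0.3180i)  (+0.0542+0.3522i)·(-0.1065+0.0000i)  (-0.8650+0.0276i)·(-0.0607+0.3180i)  (-0.0302+0.3392i)·(-0.0412-0.0163i)  (+0.0548+0.0117i)·(-0.2080+0.3277i)  (+0.0015-0.0043i)·(+0.2246+0.2110i)
Y_4^-1(R⁻¹ n̂) = +0.040855-0.292441i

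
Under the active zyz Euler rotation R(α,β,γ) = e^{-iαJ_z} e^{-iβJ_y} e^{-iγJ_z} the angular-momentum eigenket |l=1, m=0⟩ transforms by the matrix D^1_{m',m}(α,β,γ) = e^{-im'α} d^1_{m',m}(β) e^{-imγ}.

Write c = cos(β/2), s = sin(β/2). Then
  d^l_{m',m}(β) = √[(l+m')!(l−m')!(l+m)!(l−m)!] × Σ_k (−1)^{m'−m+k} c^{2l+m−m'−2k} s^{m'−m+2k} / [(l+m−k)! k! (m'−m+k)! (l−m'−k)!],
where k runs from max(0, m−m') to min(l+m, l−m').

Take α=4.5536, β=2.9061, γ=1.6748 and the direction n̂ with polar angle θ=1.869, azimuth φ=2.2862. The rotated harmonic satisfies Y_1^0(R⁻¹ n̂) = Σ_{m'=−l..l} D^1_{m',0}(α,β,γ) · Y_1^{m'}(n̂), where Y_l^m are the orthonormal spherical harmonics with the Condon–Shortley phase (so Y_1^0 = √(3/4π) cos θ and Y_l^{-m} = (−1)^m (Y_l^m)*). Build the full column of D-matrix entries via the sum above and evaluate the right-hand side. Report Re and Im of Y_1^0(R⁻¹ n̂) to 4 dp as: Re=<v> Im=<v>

Re=0.0697 Im=0.0000

Need the full column D^1_{m',0} for m'=−1..1 at α=4.5536, β=2.9061, γ=1.6748.
cos(β/2)=0.117474, sin(β/2)=0.993076
d^1_{-1,0}: single k=1 term ⇒ +0.164984;  D = -0.026088-0.162908i
d^1_{0,0}: k∈[0..1] ⇒ +0.013800 -0.986200 = -0.972400;  D = -0.972400+0.000000i
d^1_{1,0}: single k=0 term ⇒ -0.164984;  D = +0.026088-0.162908i
Y_1^{m'}(θ=1.869,φ=2.2862) and Σ D·Y over m':
  (-0.0261-0.1629i)·(-0.2166-0.2493i)  (-0.9724+0.0000i)·(-0.1436+0.0000i)  (+0.0261-0.1629i)·(+0.2166-0.2493i)
Y_1^0(R⁻¹ n̂) = +0.069674+0.000000i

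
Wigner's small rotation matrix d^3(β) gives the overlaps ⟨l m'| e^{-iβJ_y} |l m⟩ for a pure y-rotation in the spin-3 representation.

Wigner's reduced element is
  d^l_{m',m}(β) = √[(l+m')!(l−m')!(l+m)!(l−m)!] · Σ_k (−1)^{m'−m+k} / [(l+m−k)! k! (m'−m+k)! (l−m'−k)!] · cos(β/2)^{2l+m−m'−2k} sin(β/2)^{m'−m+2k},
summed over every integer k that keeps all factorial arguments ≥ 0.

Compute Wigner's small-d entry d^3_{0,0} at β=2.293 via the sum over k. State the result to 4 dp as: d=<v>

d=0.2694

d^3_{0,0}(β=2.293) via Wigner's sum:
c=cos(2.293/2)=0.411680, s=sin(2.293/2)=0.911329; N=√[6·6·6·6]=36.000000
k: max(0,(0)−(0))=0 … min(3+(0),3−(0))=3
  k=0: (−1)^0·36.0000/(36)·0.4117^6·0.9113^0 = +0.004868
  k=1: (−1)^1·36.0000/(4)·0.4117^4·0.9113^2 = -0.214699
  k=2: (−1)^2·36.0000/(4)·0.4117^2·0.9113^4 = +1.052110
  k=3: (−1)^3·36.0000/(36)·0.4117^0·0.9113^6 = -0.572862
d^3_{0,0}(2.293) = +0.004868 -0.214699 +1.052110 -0.572862 = +0.269417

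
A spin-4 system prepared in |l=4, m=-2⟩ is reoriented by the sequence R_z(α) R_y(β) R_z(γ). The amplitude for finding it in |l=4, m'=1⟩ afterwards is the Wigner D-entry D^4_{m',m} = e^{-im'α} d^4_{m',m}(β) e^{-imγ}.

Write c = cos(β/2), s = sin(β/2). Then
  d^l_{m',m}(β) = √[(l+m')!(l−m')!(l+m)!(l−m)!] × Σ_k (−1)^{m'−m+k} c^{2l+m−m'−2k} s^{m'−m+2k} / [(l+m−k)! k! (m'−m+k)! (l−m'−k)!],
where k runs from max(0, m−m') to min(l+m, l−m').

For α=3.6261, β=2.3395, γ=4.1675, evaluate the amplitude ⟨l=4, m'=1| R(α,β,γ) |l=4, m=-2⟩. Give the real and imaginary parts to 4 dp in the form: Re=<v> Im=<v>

D^4_{1,-2}(3.6261,2.3395,4.1675) = e^{-i·1·3.6261}·d^4_{1,-2}(2.3395)·e^{-i·-2·4.1675}. Compute d first:
With c≡cos(β/2)=0.390382 and s≡sin(β/2)=0.920653, N=[120·6·2·720]^{1/2}=1018.233765
k∈{0,1,2} keeps every argument non-negative
  k=0: (−1)^3·1018.2338/(72)·0.3904^5·0.9207^3 = -0.100058
  k=1: (−1)^4·1018.2338/(48)·0.3904^3·0.9207^5 = +0.834747
  k=2: (−1)^5·1018.2338/(240)·0.3904^1·0.9207^7 = -0.928534
d^4_{1,-2}(2.3395) = -0.100058 +0.834747 -0.928534 = -0.193844
Attach z-rotation phases: D = e^{-i(1)(3.6261)}·(-0.193844)·e^{-i(-2)(4.1675)} = +0.000676+0.193843i

Re=0.0007 Im=0.1938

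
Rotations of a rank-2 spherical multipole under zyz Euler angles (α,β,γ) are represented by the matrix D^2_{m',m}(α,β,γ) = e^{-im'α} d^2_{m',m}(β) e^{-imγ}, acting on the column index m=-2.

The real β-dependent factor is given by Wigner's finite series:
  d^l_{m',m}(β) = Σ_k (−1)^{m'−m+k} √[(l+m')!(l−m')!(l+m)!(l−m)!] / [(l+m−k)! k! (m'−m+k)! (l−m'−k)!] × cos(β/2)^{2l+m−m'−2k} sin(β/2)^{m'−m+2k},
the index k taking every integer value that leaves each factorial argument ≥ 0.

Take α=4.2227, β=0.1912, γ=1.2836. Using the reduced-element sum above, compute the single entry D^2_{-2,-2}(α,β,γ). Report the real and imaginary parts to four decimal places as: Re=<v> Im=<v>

D^2_{-2,-2}(4.2227,0.1912,1.2836) = e^{-i·-2·4.2227}·d^2_{-2,-2}(0.1912)·e^{-i·-2·1.2836}. Compute d first:
c=cos(0.1912/2)=0.995434, s=sin(0.1912/2)=0.095454; N=√[1·24·1·24]=24.000000
The bounds max(0,m−m')=0 and min(l+m,l−m')=0 give 1 term
  k=0: (−1)^0·24.0000/(24)·0.9954^4·0.0955^0 = +0.981860
d^2_{-2,-2}(0.1912) = +0.981860
Attach z-rotation phases: D = e^{-i(-2)(4.2227)}·(+0.981860)·e^{-i(-2)(1.2836)} = +0.016716-0.981718i

Re=0.0167 Im=-0.9817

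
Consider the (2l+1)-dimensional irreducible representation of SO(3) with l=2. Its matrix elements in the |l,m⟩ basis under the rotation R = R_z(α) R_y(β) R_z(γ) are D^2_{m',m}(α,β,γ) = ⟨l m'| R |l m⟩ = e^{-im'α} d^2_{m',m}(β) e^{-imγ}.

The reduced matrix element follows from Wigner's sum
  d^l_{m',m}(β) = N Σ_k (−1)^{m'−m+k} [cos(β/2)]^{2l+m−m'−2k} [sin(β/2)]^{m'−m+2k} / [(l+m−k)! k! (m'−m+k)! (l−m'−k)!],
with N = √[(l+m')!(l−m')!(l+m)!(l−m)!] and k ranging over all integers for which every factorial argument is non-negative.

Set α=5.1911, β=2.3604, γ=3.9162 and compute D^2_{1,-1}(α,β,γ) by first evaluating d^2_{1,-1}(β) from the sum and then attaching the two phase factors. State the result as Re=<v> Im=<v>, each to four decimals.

Re=-0.1048 Im=0.3436

D^2_{1,-1}(5.1911,2.3604,3.9162) = e^{-i·1·5.1911}·d^2_{1,-1}(2.3604)·e^{-i·-1·3.9162}. Compute d first:
Half-angle: c=0.380740, s=0.924682. N=√(6·1·1·6)=6.000000
k∈{0,1} keeps every argument non-negative
  k=0: (−1)^2·6.0000/(2)·0.3807^2·0.9247^2 = +0.371846
  k=1: (−1)^3·6.0000/(6)·0.3807^0·0.9247^4 = -0.731088
d^2_{1,-1}(2.3604) = +0.371846 -0.731088 = -0.359243
Attach z-rotation phases: D = e^{-i(1)(5.1911)}·(-0.359243)·e^{-i(-1)(3.9162)} = -0.104754+0.343630i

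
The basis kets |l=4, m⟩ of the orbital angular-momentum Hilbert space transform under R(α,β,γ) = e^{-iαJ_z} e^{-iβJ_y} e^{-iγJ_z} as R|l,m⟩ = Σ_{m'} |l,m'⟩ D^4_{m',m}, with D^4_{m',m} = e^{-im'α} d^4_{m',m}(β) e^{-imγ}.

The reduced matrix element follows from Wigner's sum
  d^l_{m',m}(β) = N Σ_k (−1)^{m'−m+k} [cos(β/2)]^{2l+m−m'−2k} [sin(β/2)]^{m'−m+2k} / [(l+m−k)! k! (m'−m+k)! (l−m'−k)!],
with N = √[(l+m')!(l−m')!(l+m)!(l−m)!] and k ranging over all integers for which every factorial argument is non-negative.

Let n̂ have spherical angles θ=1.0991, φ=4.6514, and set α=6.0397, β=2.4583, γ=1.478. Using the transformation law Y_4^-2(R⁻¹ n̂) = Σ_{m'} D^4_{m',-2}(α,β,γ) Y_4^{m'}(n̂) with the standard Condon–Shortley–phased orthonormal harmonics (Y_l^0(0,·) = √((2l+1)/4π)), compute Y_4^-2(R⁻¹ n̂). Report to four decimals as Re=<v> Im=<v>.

Need the full column D^4_{m',-2} for m'=−4..4 at α=6.0397, β=2.4583, γ=1.478.
cos(β/2)=0.335039, sin(β/2)=0.942204
d^4_{-4,-2}: single k=2 term ⇒ +0.006644;  D = -0.002656+0.006090i
d^4_{-3,-2}: k∈[1..2] ⇒ +0.001671 -0.039637 = -0.037966;  D = +0.023120-0.030115i
d^4_{-2,-2}: k∈[0..2] ⇒ +0.000159 -0.015068 +0.148954 = +0.134045;  D = -0.104854+0.083509i
d^4_{-1,-2}: k∈[0..2] ⇒ -0.001894 +0.074906 -0.394935 = -0.321923;  D = +0.292741-0.133931i
d^4_{0,-2}: k∈[0..2] ⇒ +0.011912 -0.251218 +0.745044 = +0.505738;  D = -0.497053+0.093323i
d^4_{1,-2}: k∈[0..2] ⇒ -0.049937 +0.592402 -0.937016 = -0.394551;  D = +0.393890+0.022829i
d^4_{2,-2}: k∈[0..2] ⇒ +0.148954 -0.942414 +0.621099 = -0.172361;  D = +0.164593+0.051163i
d^4_{3,-2}: k∈[0..1] ⇒ -0.313470 +0.826370 = +0.512901;  D = -0.438632-0.265837i
d^4_{4,-2}: single k=0 term ⇒ +0.415566;  D = -0.292981-0.294715i
Y_4^{m'}(θ=1.0991,φ=4.6514) and Σ D·Y over m':
  (-0.0027+0.0061i)·(+0.2704+0.0673i)  (+0.0231-0.0301i)·(+0.0731-0.3953i)  (-0.1049+0.0835i)·(-0.1173-0.0144i)  (+0.2927-0.1339i)·(+0.0181-0.2972i)  (-0.4971+0.0933i)·(-0.1801+0.0000i)  (+0.3939+0.0228i)·(-0.0181-0.2972i)  (+0.1646+0.0512i)·(-0.1173+0.0144i)  (-0.4386-0.2658i)·(-0.0731-0.3953i)  (-0.2930-0.2947i)·(+0.2704-0.0673i)
Y_4^-2(R⁻¹ n̂) = -0.135300-0.112610i

Re=-0.1353 Im=-0.1126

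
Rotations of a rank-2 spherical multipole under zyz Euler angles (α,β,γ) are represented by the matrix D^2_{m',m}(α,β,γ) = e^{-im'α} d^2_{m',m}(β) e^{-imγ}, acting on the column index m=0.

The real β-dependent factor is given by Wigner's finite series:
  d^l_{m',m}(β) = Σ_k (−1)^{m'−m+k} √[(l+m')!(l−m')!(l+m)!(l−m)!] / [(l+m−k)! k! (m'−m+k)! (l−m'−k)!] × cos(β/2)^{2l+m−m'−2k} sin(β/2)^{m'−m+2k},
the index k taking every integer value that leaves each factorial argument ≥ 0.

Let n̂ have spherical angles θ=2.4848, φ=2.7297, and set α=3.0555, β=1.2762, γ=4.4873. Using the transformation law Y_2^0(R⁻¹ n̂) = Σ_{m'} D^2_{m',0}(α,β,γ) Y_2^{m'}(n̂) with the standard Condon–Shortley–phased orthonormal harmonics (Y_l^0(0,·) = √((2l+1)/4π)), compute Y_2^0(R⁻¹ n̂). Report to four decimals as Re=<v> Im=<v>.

Need the full column D^2_{m',0} for m'=−2..2 at α=3.0555, β=1.2762, γ=4.4873.
cos(β/2)=0.803229, sin(β/2)=0.595670
d^2_{-2,0}: single k=2 term ⇒ +0.560746;  D = +0.552454-0.096076i
d^2_{-1,0}: k∈[1..2] ⇒ +0.756136 -0.415846 = +0.340289;  D = -0.339029+0.029260i
d^2_{0,0}: k∈[0..2] ⇒ +0.416253 -0.915695 +0.125900 = -0.373542;  D = -0.373542+0.000000i
d^2_{1,0}: k∈[0..1] ⇒ -0.756136 +0.415846 = -0.340289;  D = +0.339029+0.029260i
d^2_{2,0}: single k=0 term ⇒ +0.560746;  D = +0.552454+0.096076i
Y_2^{m'}(θ=2.4848,φ=2.7297) and Σ D·Y over m':
  (+0.5525-0.0961i)·(+0.0978+0.1057i)  (-0.3390+0.0293i)·(+0.3423+0.1496i)  (-0.3735+0.0000i)·(+0.2780+0.0000i)  (+0.3390+0.0293i)·(-0.3423+0.1496i)  (+0.5525+0.0961i)·(+0.0978-0.1057i)
Y_2^0(R⁻¹ n̂) = -0.216315+0.000000i

Re=-0.2163 Im=0.0000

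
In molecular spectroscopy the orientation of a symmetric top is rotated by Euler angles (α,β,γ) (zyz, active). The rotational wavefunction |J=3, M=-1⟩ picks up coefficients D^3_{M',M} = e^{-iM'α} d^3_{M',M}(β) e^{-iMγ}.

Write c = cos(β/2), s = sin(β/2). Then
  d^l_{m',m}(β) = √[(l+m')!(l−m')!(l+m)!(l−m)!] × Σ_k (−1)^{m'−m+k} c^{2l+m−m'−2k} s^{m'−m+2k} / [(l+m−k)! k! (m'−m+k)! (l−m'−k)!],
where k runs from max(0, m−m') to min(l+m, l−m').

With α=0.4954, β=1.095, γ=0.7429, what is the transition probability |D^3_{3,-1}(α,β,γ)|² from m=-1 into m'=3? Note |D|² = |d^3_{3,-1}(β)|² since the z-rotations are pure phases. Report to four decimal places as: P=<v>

P=0.0430

D^3_{3,-1}(0.4954,1.095,0.7429) = e^{-i·3·0.4954}·d^3_{3,-1}(1.095)·e^{-i·-1·0.7429}. Compute d first:
Half-angle: c=0.853829, s=0.520554. N=√(720·1·2·24)=185.903201
k: max(0,(-1)−(3))=0 … min(3+(-1),3−(3))=0
  k=0: (−1)^4·185.9032/(48)·0.8538^2·0.5206^4 = +0.207325
d^3_{3,-1}(1.095) = +0.207325
|D^3_{3,-1}|² = |d^3_{3,-1}(β)|² = (+0.207325)² = 0.042984 (the z-rotation phases have unit modulus)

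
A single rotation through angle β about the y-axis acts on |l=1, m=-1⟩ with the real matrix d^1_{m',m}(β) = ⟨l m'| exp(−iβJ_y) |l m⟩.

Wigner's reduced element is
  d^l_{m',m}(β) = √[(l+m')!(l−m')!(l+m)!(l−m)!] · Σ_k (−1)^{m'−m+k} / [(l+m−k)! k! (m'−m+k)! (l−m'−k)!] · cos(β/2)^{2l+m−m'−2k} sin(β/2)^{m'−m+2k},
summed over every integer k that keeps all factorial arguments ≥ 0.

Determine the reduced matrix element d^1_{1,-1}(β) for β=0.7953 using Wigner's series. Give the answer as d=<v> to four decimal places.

d^1_{1,-1}(β=0.7953) via Wigner's sum:
With c≡cos(β/2)=0.921974 and s≡sin(β/2)=0.387253, N=[2·1·1·2]^{1/2}=2.000000
Admissible k: 0..0 (factorial args all ≥0)
  k=0: (−1)^2·2.0000/(2)·0.9220^0·0.3873^2 = +0.149965
d^1_{1,-1}(0.7953) = +0.149965

d=0.1500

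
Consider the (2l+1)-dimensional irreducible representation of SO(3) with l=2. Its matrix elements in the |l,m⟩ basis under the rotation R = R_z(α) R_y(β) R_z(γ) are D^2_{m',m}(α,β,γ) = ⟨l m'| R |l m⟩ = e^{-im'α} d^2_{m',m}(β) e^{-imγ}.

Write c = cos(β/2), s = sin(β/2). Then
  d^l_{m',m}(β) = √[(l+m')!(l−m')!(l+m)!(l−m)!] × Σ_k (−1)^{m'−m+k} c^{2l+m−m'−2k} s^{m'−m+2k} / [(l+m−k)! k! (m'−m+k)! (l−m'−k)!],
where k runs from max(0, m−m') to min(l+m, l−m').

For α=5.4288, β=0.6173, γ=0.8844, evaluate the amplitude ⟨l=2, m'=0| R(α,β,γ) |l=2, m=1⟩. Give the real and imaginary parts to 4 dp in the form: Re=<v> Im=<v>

Re=0.3664 Im=-0.4472

Split into d^2_{0,1}(β=0.6173) × two z-phases.
Half-angle: c=0.952745, s=0.303773. N=√(2·2·6·1)=4.898979
k∈{1,2} keeps every argument non-negative
  k=1: (−1)^0·4.8990/(2)·0.9527^3·0.3038^1 = +0.643508
  k=2: (−1)^1·4.8990/(2)·0.9527^1·0.3038^3 = -0.065418
d^2_{0,1}(0.6173) = +0.643508 -0.065418 = +0.578090
Attach z-rotation phases: D = e^{-i(0)(5.4288)}·(+0.578090)·e^{-i(1)(0.8844)} = +0.366366-0.447172i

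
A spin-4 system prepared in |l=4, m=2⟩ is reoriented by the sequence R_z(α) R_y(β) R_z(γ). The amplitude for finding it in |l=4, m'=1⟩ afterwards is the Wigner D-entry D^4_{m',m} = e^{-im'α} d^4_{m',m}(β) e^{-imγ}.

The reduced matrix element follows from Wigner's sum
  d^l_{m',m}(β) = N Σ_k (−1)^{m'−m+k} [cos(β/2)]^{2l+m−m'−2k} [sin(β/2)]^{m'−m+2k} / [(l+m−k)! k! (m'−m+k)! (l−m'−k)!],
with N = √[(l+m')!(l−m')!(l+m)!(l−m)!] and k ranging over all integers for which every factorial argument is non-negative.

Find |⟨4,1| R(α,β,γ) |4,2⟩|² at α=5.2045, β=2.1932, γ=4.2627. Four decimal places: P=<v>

Split into d^4_{1,2}(β=2.1932) × two z-phases.
With c≡cos(β/2)=0.456624 and s≡sin(β/2)=0.889660, N=[120·6·720·2]^{1/2}=1018.233765
The bounds max(0,m−m')=1 and min(l+m,l−m')=3 give 3 terms
  k=1: (−1)^0·1018.2338/(240)·0.4566^7·0.8897^1 = +0.015623
  k=2: (−1)^1·1018.2338/(48)·0.4566^5·0.8897^3 = -0.296531
  k=3: (−1)^2·1018.2338/(72)·0.4566^3·0.8897^5 = +0.750430
d^4_{1,2}(2.1932) = +0.015623 -0.296531 +0.750430 = +0.469522
|D^4_{1,2}|² = |d^4_{1,2}(β)|² = (+0.469522)² = 0.220451 (the z-rotation phases have unit modulus)

P=0.2205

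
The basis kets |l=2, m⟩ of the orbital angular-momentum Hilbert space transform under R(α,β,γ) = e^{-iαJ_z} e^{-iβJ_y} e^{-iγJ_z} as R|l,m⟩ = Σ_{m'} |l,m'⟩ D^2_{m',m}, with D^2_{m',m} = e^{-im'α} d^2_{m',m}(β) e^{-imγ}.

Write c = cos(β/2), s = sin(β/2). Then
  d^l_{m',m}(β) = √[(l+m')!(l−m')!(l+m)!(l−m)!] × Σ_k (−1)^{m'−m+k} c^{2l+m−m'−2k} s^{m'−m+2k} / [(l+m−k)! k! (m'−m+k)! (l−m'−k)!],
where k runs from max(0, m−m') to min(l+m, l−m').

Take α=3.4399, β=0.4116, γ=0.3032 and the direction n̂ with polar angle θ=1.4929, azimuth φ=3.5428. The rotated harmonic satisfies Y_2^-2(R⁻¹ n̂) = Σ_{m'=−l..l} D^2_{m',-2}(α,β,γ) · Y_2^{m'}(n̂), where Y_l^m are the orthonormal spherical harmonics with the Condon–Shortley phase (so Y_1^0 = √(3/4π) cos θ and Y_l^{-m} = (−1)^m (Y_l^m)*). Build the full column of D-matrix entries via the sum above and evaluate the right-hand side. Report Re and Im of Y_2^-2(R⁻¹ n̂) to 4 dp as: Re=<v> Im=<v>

Re=0.2808 Im=0.1102

Need the full column D^2_{m',-2} for m'=−2..2 at α=3.4399, β=0.4116, γ=0.3032.
cos(β/2)=0.978898, sin(β/2)=0.204350
d^2_{-2,-2}: single k=0 term ⇒ +0.918226;  D = +0.330145+0.856821i
d^2_{-1,-2}: single k=0 term ⇒ -0.383369;  D = +0.236890+0.301422i
d^2_{0,-2}: single k=0 term ⇒ +0.098017;  D = +0.080541+0.055861i
d^2_{1,-2}: single k=0 term ⇒ -0.016707;  D = +0.015920+0.005066i
d^2_{2,-2}: single k=0 term ⇒ +0.001744;  D = +0.001744+0.000017i
Y_2^{m'}(θ=1.4929,φ=3.5428) and Σ D·Y over m':
  (+0.3301+0.8568i)·(+0.2668-0.2761i)  (+0.2369+0.3014i)·(-0.0552+0.0234i)  (+0.0805+0.0559i)·(-0.3097+0.0000i)  (+0.0159+0.0051i)·(+0.0552+0.0234i)  (+0.0017+0.0000i)·(+0.2668+0.2761i)
Y_2^-2(R⁻¹ n̂) = +0.280782+0.110234i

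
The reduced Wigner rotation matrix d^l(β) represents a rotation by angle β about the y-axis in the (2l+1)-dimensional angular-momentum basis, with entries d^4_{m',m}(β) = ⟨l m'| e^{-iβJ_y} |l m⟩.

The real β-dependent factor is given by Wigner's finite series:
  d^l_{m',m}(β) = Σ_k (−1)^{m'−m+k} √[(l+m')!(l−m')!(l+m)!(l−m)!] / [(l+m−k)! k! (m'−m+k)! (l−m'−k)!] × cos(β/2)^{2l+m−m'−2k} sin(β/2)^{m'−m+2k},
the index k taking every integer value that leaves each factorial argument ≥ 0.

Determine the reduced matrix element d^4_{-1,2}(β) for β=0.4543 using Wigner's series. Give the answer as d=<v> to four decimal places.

d^4_{-1,2}(β=0.4543) via Wigner's sum:
c=cos(0.4543/2)=0.974312, s=sin(0.4543/2)=0.225202; N=√[6·120·720·2]=1018.233765
k∈{3,4,5} keeps every argument non-negative
  k=3: (−1)^0·1018.2338/(72)·0.9743^5·0.2252^3 = +0.141814
  k=4: (−1)^1·1018.2338/(48)·0.9743^3·0.2252^5 = -0.011365
  k=5: (−1)^2·1018.2338/(240)·0.9743^1·0.2252^7 = +0.000121
d^4_{-1,2}(0.4543) = +0.141814 -0.011365 +0.000121 = +0.130571

d=0.1306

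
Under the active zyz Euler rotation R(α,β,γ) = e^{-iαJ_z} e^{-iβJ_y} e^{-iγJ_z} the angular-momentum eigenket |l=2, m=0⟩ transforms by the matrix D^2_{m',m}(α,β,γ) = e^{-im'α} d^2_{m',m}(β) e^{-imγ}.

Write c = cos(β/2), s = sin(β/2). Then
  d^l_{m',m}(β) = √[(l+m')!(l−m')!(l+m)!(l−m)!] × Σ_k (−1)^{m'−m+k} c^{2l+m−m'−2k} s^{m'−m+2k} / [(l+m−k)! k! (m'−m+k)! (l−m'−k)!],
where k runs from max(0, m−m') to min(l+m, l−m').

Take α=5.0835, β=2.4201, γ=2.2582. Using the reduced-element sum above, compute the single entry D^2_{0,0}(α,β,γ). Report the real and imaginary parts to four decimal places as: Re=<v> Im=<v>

Re=0.3456 Im=0.0000

D^2_{0,0}(5.0835,2.4201,2.2582) = e^{-i·0·5.0835}·d^2_{0,0}(2.4201)·e^{-i·0·2.2582}. Compute d first:
With c≡cos(β/2)=0.352973 and s≡sin(β/2)=0.935634, N=[2·2·2·2]^{1/2}=4.000000
Admissible k: 0..2 (factorial args all ≥0)
  k=0: (−1)^0·4.0000/(4)·0.3530^4·0.9356^0 = +0.015523
  k=1: (−1)^1·4.0000/(1)·0.3530^2·0.9356^2 = -0.436268
  k=2: (−1)^2·4.0000/(4)·0.3530^0·0.9356^4 = +0.766343
d^2_{0,0}(2.4201) = +0.015523 -0.436268 +0.766343 = +0.345597
Phases: e^{-i·(0)·5.0835}=+1.000000+0.000000i, e^{-i·(0)·2.2582}=+1.000000+0.000000i ⇒ D=+0.345597+0.000000i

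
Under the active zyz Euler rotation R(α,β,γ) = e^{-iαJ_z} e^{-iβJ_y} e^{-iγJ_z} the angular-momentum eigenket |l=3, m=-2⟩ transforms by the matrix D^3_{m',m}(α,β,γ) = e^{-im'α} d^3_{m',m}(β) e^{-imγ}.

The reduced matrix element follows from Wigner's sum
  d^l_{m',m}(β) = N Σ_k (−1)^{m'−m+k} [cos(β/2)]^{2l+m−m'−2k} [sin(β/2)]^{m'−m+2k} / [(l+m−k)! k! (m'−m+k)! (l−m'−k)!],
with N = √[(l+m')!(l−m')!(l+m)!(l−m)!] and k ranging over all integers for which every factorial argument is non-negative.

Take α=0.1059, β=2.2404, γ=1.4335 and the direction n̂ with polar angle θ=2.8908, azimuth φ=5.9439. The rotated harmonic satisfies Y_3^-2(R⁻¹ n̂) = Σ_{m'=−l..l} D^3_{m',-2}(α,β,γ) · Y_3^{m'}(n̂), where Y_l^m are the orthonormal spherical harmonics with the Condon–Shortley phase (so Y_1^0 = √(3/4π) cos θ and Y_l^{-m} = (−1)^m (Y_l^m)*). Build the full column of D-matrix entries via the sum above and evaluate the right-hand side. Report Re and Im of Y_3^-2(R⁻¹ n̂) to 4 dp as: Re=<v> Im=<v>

Re=-0.3141 Im=-0.0209

Need the full column D^3_{m',-2} for m'=−3..3 at α=0.1059, β=2.2404, γ=1.4335.
cos(β/2)=0.435502, sin(β/2)=0.900188
d^3_{-3,-2}: single k=1 term ⇒ +0.034543;  D = -0.034511-0.001489i
d^3_{-2,-2}: k∈[0..1] ⇒ +0.006822 -0.145747 = -0.138924;  D = +0.138650-0.008718i
d^3_{-1,-2}: k∈[0..1] ⇒ -0.044595 +0.381066 = +0.336471;  D = -0.331695+0.056491i
d^3_{0,-2}: k∈[0..1] ⇒ +0.159657 -0.682140 = -0.522483;  D = +0.502909-0.141674i
d^3_{1,-2}: k∈[0..1] ⇒ -0.381066 +0.814058 = +0.432992;  D = -0.402025+0.160804i
d^3_{2,-2}: k∈[0..1] ⇒ +0.622706 -0.532106 = +0.090600;  D = -0.080093+0.042350i
d^3_{3,-2}: single k=0 term ⇒ -0.630567;  D = +0.523158-0.352023i
Y_3^{m'}(θ=2.8908,φ=5.9439) and Σ D·Y over m':
  (-0.0345-0.0015i)·(+0.0033+0.0054i)  (+0.1387-0.0087i)·(-0.0475-0.0383i)  (-0.3317+0.0565i)·(+0.2792+0.0986i)  (+0.5029-0.1417i)·(-0.6117+0.0000i)  (-0.4020+0.1608i)·(-0.2792+0.0986i)  (-0.0801+0.0424i)·(-0.0475+0.0383i)  (+0.5232-0.3520i)·(-0.0033+0.0054i)
Y_3^-2(R⁻¹ n̂) = -0.314079-0.020921i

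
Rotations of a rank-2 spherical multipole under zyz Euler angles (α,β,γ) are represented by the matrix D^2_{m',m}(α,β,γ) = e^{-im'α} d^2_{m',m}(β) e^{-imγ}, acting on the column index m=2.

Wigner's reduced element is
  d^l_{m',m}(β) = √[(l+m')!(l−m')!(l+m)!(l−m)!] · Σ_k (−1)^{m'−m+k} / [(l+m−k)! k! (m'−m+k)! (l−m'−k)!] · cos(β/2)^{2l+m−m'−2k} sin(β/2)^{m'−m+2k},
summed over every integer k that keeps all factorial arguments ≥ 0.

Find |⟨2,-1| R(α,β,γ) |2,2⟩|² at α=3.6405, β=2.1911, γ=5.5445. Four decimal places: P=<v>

First d^2_{-1,2}(β=2.1911), then the phase factors e^{-i(-1)α} and e^{-i(2)γ}:
Half-angle: c=0.457557, s=0.889180. N=√(1·6·24·1)=12.000000
Admissible k: 3..3 (factorial args all ≥0)
  k=3: (−1)^0·12.0000/(6)·0.4576^1·0.8892^3 = +0.643346
d^2_{-1,2}(2.1911) = +0.643346
|D^2_{-1,2}|² = |d^2_{-1,2}(β)|² = (+0.643346)² = 0.413894 (the z-rotation phases have unit modulus)

P=0.4139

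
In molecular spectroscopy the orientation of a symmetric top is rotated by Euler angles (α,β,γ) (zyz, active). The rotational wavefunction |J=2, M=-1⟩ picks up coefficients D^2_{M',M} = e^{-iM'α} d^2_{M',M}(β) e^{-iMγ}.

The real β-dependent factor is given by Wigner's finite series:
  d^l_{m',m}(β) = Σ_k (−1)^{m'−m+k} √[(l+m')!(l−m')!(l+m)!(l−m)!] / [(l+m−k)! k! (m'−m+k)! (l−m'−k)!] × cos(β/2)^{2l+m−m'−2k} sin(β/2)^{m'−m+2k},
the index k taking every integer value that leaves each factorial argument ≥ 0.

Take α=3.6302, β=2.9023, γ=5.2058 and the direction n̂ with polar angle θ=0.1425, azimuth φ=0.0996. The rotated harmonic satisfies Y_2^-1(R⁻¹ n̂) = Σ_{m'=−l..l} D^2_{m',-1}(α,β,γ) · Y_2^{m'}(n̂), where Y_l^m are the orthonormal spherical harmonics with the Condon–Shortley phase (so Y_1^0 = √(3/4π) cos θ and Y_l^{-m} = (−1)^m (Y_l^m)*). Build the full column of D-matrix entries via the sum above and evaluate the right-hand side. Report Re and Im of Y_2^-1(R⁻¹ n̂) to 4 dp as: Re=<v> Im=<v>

Re=0.0752 Im=-0.0527

Need the full column D^2_{m',-1} for m'=−2..2 at α=3.6302, β=2.9023, γ=5.2058.
cos(β/2)=0.119361, sin(β/2)=0.992851
d^2_{-2,-1}: single k=1 term ⇒ +0.003377;  D = +0.003360-0.000338i
d^2_{-1,-1}: k∈[0..1] ⇒ +0.000203 -0.042132 = -0.041929;  D = +0.034869-0.023285i
d^2_{0,-1}: k∈[0..1] ⇒ -0.004136 +0.286148 = +0.282012;  D = +0.133570-0.248374i
d^2_{1,-1}: k∈[0..1] ⇒ +0.042132 -0.971709 = -0.929577;  D = +0.004465-0.929566i
d^2_{2,-1}: single k=0 term ⇒ -0.233639;  D = +0.108677+0.206824i
Y_2^{m'}(θ=0.1425,φ=0.0996) and Σ D·Y over m':
  (+0.0034-0.0003i)·(+0.0076-0.0015i)  (+0.0349-0.0233i)·(+0.1081-0.0108i)  (+0.1336-0.2484i)·(+0.6117+0.0000i)  (+0.0045-0.9296i)·(-0.1081-0.0108i)  (+0.1087+0.2068i)·(+0.0076+0.0015i)
Y_2^-1(R⁻¹ n̂) = +0.075237-0.052678i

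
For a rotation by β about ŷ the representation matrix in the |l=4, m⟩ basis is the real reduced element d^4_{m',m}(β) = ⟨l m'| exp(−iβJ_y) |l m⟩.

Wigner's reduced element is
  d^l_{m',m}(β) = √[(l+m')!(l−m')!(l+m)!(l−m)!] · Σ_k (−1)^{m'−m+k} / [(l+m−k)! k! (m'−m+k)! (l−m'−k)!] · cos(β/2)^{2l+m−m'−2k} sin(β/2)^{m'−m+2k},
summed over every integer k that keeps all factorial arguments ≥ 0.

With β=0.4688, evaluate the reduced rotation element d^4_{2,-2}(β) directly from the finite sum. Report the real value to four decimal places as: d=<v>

d=0.0373

d^4_{2,-2}(β=0.4688) via Wigner's sum:
c=cos(0.4688/2)=0.972654, s=sin(0.4688/2)=0.232259; N=√[720·2·2·720]=1440.000000
Admissible k: 0..2 (factorial args all ≥0)
  k=0: (−1)^4·1440.0000/(96)·0.9727^4·0.2323^4 = +0.039068
  k=1: (−1)^5·1440.0000/(120)·0.9727^2·0.2323^6 = -0.001782
  k=2: (−1)^6·1440.0000/(1440)·0.9727^0·0.2323^8 = +0.000008
d^4_{2,-2}(0.4688) = +0.039068 -0.001782 +0.000008 = +0.037294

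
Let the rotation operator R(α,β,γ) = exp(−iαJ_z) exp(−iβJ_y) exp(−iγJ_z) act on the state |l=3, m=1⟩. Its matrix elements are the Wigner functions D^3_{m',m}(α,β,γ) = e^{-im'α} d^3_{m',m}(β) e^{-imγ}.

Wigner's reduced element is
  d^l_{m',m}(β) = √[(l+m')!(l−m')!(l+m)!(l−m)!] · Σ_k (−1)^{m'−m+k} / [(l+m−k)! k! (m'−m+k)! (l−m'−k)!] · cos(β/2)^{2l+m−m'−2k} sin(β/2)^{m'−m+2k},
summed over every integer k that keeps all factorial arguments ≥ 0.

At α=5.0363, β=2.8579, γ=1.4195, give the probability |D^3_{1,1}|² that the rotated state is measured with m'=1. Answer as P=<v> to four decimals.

P=0.0126

D^3_{1,1}(5.0363,2.8579,1.4195) = e^{-i·1·5.0363}·d^3_{1,1}(2.8579)·e^{-i·1·1.4195}. Compute d first:
With c≡cos(β/2)=0.141371 and s≡sin(β/2)=0.989957, N=[24·2·24·2]^{1/2}=48.000000
The bounds max(0,m−m')=0 and min(l+m,l−m')=2 give 3 terms
  k=0: (−1)^0·48.0000/(48)·0.1414^6·0.9900^0 = +0.000008
  k=1: (−1)^1·48.0000/(6)·0.1414^4·0.9900^2 = -0.003132
  k=2: (−1)^2·48.0000/(8)·0.1414^2·0.9900^4 = +0.115170
d^3_{1,1}(2.8579) = +0.000008 -0.003132 +0.115170 = +0.112046
|D^3_{1,1}|² = |d^3_{1,1}(β)|² = (+0.112046)² = 0.012554 (the z-rotation phases have unit modulus)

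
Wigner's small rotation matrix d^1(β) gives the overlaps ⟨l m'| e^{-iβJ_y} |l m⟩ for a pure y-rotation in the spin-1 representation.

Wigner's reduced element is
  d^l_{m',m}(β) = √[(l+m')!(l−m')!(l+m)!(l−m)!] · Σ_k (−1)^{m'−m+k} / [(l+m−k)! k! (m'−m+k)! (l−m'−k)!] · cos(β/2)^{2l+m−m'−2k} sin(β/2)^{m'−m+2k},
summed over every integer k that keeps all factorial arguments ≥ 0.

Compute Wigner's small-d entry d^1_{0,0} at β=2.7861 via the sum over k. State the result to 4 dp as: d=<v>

d^1_{0,0}(β=2.7861) via Wigner's sum:
With c≡cos(β/2)=0.176812 and s≡sin(β/2)=0.984245, N=[1·1·1·1]^{1/2}=1.000000
k∈{0,1} keeps every argument non-negative
  k=0: (−1)^0·1.0000/(1)·0.1768^2·0.9842^0 = +0.031262
  k=1: (−1)^1·1.0000/(1)·0.1768^0·0.9842^2 = -0.968738
d^1_{0,0}(2.7861) = +0.031262 -0.968738 = -0.937475

d=-0.9375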